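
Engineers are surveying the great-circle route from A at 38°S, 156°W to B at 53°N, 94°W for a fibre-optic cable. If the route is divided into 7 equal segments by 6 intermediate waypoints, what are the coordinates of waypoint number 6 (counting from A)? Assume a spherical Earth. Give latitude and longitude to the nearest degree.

≈ 42°N, 109°W

Write both endpoints as unit vectors p₁, p₂ with components (cos φ cos λ, cos φ sin λ, sin φ).
The central angle between the endpoints is δ = arccos(p₁·p₂) ≈ 1.843 rad (105.6°).
Interpolate at f = 6/7 with slerp weights a = sin((1−f)δ)/sin δ ≈ 0.270, b = sin(fδ)/sin δ ≈ 1.038.
p = a·p₁ + b·p₂ ≈ (-0.238, -0.710, 0.663); φ = arcsin(p_z) ≈ 41.51°, λ = atan2(p_y, p_x) ≈ -108.54°.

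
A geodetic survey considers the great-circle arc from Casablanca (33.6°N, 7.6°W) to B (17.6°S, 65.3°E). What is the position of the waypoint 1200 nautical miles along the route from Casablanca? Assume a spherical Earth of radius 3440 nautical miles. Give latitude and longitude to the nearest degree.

The haversine formula gives a central angle δ ≈ 1.505 rad (86.2°) between the endpoints. The total great-circle distance is δ·R ≈ 1.505 × 3440 ≈ 5176 nmi, so the target fraction is f = 1200/5176 ≈ 0.232.
Interpolate at f ≈ 0.232 with slerp weights a = sin((1−f)δ)/sin δ ≈ 0.917, b = sin(fδ)/sin δ ≈ 0.343.
p = a·p₁ + b·p₂ ≈ (0.894, 0.196, 0.404); φ = arcsin(p_z) ≈ 23.83°, λ = atan2(p_y, p_x) ≈ 12.35°.

≈ (24°N, 12°E)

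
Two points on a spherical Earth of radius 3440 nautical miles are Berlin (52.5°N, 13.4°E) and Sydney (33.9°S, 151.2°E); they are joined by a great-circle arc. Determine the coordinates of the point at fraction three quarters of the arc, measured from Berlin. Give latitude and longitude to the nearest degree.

The haversine formula gives a central angle δ ≈ 2.527 rad (144.8°) between the endpoints.
Interpolate at f = 3/4 with slerp weights a = sin((1−f)δ)/sin δ ≈ 1.024, b = sin(fδ)/sin δ ≈ 1.643.
p = a·p₁ + b·p₂ ≈ (-0.589, 0.801, -0.104); φ = arcsin(p_z) ≈ -5.99°, λ = atan2(p_y, p_x) ≈ 126.31°.

≈ 6°S, 126°E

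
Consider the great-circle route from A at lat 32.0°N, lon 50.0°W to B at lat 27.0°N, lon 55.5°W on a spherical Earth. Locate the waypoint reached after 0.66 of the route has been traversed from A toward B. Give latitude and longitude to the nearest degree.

≈ lat 29°N, lon 54°W

The haversine formula gives a central angle δ ≈ 0.121 rad (6.9°) between the endpoints.
Interpolate at f = 0.66 with slerp weights a = sin((1−f)δ)/sin δ ≈ 0.341, b = sin(fδ)/sin δ ≈ 0.661.
p = a·p₁ + b·p₂ ≈ (0.519, -0.707, 0.481); φ = arcsin(p_z) ≈ 28.72°, λ = atan2(p_y, p_x) ≈ -53.69°.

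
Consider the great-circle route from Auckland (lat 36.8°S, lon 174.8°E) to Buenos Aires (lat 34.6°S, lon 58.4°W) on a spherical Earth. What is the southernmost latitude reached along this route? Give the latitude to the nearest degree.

The great circle lies in the plane with unit normal n̂ = (p₁ × p₂)/|p₁ × p₂|.
Here n̂_z ≈ +0.529; the vertex latitude is φ_max = arccos|n̂_z| ≈ 58.1°.
Check via Clairaut: cos φ_max = |cos φ₁| · sin C = cos(36.8°)·sin(138.7°) ≈ 0.529, again giving ≈ 58.1°.

≈ 58°S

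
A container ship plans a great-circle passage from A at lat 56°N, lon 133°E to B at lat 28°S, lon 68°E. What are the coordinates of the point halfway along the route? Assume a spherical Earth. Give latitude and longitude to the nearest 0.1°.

≈ lat 16.3°N, lon 92.4°E

The haversine formula gives a central angle δ ≈ 1.752 rad (100.4°) between the endpoints.
Interpolate at f = 1/2 with slerp weights a = sin((1−f)δ)/sin δ ≈ 0.781, b = sin(fδ)/sin δ ≈ 0.781.
p = a·p₁ + b·p₂ ≈ (-0.040, 0.959, 0.281); φ = arcsin(p_z) ≈ 16.31°, λ = atan2(p_y, p_x) ≈ 92.36°.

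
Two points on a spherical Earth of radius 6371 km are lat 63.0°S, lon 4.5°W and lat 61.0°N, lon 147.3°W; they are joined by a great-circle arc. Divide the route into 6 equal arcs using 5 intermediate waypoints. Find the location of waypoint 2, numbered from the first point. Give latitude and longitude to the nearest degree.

≈ lat 27°S, lon 68°W

Convert each endpoint to a unit vector on the sphere (x = cos φ cos λ, y = cos φ sin λ, z = sin φ).
The central angle between the endpoints is δ = arccos(p₁·p₂) ≈ 2.839 rad (162.7°).
Interpolate at f = 2/6 with slerp weights a = sin((1−f)δ)/sin δ ≈ 3.185, b = sin(fδ)/sin δ ≈ 2.724.
p = a·p₁ + b·p₂ ≈ (0.330, -0.827, -0.455); φ = arcsin(p_z) ≈ -27.09°, λ = atan2(p_y, p_x) ≈ -68.23°.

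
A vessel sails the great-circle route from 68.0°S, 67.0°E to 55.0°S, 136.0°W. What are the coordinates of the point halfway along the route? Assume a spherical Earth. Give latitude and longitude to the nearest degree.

≈ 81°S, 169°W

The haversine formula gives a central angle δ ≈ 0.974 rad (55.8°) between the endpoints.
Interpolate at f = 1/2 with slerp weights a = sin((1−f)δ)/sin δ ≈ 0.566, b = sin(fδ)/sin δ ≈ 0.566.
p = a·p₁ + b·p₂ ≈ (-0.151, -0.030, -0.988); φ = arcsin(p_z) ≈ -81.16°, λ = atan2(p_y, p_x) ≈ -168.61°.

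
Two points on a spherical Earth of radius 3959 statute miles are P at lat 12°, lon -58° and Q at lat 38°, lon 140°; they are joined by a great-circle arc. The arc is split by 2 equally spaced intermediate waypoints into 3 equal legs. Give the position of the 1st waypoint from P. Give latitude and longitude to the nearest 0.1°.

≈ lat 51.4°, lon -77.3°

The haversine formula gives a central angle δ ≈ 2.221 rad (127.2°) between the endpoints.
Interpolate at f = 1/3 with slerp weights a = sin((1−f)δ)/sin δ ≈ 1.251, b = sin(fδ)/sin δ ≈ 0.847.
p = a·p₁ + b·p₂ ≈ (0.137, -0.609, 0.782); φ = arcsin(p_z) ≈ 51.41°, λ = atan2(p_y, p_x) ≈ -77.31°.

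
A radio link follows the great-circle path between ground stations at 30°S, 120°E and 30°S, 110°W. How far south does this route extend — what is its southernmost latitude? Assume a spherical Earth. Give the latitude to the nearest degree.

≈ 54°S

The great circle lies in the plane with unit normal n̂ = (p₁ × p₂)/|p₁ × p₂|.
Here n̂_z ≈ +0.591; the vertex latitude is φ_max = arccos|n̂_z| ≈ 53.8°.
Check via Clairaut: cos φ_max = |cos φ₁| · sin C = cos(30.0°)·sin(137.0°) ≈ 0.591, again giving ≈ 53.8°.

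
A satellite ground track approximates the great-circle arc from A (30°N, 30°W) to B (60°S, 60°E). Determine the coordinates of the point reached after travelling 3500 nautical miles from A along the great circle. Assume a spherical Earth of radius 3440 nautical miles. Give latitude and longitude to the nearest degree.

Convert each endpoint to a unit vector on the sphere (x = cos φ cos λ, y = cos φ sin λ, z = sin φ).
The central angle between the endpoints is δ = arccos(p₁·p₂) ≈ 2.019 rad (115.7°). The total great-circle distance is δ·R ≈ 2.019 × 3440 ≈ 6944 nmi, so the target fraction is f = 3500/6944 ≈ 0.504.
Interpolate at f ≈ 0.504 with slerp weights a = sin((1−f)δ)/sin δ ≈ 0.934, b = sin(fδ)/sin δ ≈ 0.944.
p = a·p₁ + b·p₂ ≈ (0.937, 0.004, -0.350); φ = arcsin(p_z) ≈ -20.50°, λ = atan2(p_y, p_x) ≈ 0.25°.

≈ (21°S, 0°E)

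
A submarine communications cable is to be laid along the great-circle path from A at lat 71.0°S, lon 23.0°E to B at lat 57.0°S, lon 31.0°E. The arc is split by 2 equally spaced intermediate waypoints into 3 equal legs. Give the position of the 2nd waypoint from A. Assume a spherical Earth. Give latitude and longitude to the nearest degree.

≈ lat 62°S, lon 29°E

Write both endpoints as unit vectors p₁, p₂ with components (cos φ cos λ, cos φ sin λ, sin φ).
The central angle between the endpoints is δ = arccos(p₁·p₂) ≈ 0.251 rad (14.4°).
Interpolate at f = 2/3 with slerp weights a = sin((1−f)δ)/sin δ ≈ 0.336, b = sin(fδ)/sin δ ≈ 0.671.
p = a·p₁ + b·p₂ ≈ (0.414, 0.231, -0.881); φ = arcsin(p_z) ≈ -61.71°, λ = atan2(p_y, p_x) ≈ 29.16°.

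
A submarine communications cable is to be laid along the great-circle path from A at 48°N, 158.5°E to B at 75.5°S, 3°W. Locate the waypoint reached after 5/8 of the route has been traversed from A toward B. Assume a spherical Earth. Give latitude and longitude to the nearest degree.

≈ 46°S, 145°E

From cos δ = sin φ₁ sin φ₂ + cos φ₁ cos φ₂ cos Δλ, the central angle is δ ≈ 2.643 rad (151.4°).
Interpolate at f = 5/8 with slerp weights a = sin((1−f)δ)/sin δ ≈ 1.750, b = sin(fδ)/sin δ ≈ 2.085.
p = a·p₁ + b·p₂ ≈ (-0.568, 0.402, -0.718); φ = arcsin(p_z) ≈ -45.88°, λ = atan2(p_y, p_x) ≈ 144.73°.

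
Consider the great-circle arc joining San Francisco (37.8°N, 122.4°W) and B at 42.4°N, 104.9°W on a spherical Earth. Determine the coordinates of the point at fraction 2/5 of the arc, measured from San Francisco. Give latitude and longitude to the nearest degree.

≈ 40°N, 116°W

The haversine formula gives a central angle δ ≈ 0.246 rad (14.1°) between the endpoints.
Interpolate at f = 2/5 with slerp weights a = sin((1−f)δ)/sin δ ≈ 0.604, b = sin(fδ)/sin δ ≈ 0.403.
p = a·p₁ + b·p₂ ≈ (-0.332, -0.691, 0.642); φ = arcsin(p_z) ≈ 39.95°, λ = atan2(p_y, p_x) ≈ -115.69°.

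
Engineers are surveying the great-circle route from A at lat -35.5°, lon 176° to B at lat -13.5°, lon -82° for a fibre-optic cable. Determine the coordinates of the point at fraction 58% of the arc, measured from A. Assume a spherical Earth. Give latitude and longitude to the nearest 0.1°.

Convert each endpoint to a unit vector on the sphere (x = cos φ cos λ, y = cos φ sin λ, z = sin φ).
The central angle between the endpoints is δ = arccos(p₁·p₂) ≈ 1.600 rad (91.7°).
Interpolate at f = 0.58 with slerp weights a = sin((1−f)δ)/sin δ ≈ 0.623, b = sin(fδ)/sin δ ≈ 0.801.
p = a·p₁ + b·p₂ ≈ (-0.397, -0.736, -0.549); φ = arcsin(p_z) ≈ -33.27°, λ = atan2(p_y, p_x) ≈ -118.38°.

≈ lat -33.3°, lon -118.4°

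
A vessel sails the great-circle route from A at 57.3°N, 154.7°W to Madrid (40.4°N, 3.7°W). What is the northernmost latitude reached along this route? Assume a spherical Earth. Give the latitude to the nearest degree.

The great circle lies in the plane with unit normal n̂ = (p₁ × p₂)/|p₁ × p₂|.
Here n̂_z ≈ +0.203; the vertex latitude is φ_max = arccos|n̂_z| ≈ 78.3°.

≈ 78°N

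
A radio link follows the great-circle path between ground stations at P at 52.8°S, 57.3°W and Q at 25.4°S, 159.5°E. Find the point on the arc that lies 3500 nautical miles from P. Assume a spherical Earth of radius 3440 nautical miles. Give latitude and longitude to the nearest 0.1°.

≈ 58.2°S, 175.8°W

Write both endpoints as unit vectors p₁, p₂ with components (cos φ cos λ, cos φ sin λ, sin φ).
The central angle between the endpoints is δ = arccos(p₁·p₂) ≈ 1.667 rad (95.5°). The total great-circle distance is δ·R ≈ 1.667 × 3440 ≈ 5733 nmi, so the target fraction is f = 3500/5733 ≈ 0.610.
Interpolate at f ≈ 0.610 with slerp weights a = sin((1−f)δ)/sin δ ≈ 0.607, b = sin(fδ)/sin δ ≈ 0.855.
p = a·p₁ + b·p₂ ≈ (-0.525, -0.039, -0.850); φ = arcsin(p_z) ≈ -58.25°, λ = atan2(p_y, p_x) ≈ -175.79°.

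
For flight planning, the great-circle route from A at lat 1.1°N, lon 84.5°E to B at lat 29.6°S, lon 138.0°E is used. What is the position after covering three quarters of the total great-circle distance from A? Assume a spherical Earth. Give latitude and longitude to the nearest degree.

Convert each endpoint to a unit vector on the sphere (x = cos φ cos λ, y = cos φ sin λ, z = sin φ).
The central angle between the endpoints is δ = arccos(p₁·p₂) ≈ 1.038 rad (59.5°).
Interpolate at f = 3/4 with slerp weights a = sin((1−f)δ)/sin δ ≈ 0.298, b = sin(fδ)/sin δ ≈ 0.815.
p = a·p₁ + b·p₂ ≈ (-0.498, 0.771, -0.397); φ = arcsin(p_z) ≈ -23.39°, λ = atan2(p_y, p_x) ≈ 122.88°.

≈ lat 23°S, lon 123°E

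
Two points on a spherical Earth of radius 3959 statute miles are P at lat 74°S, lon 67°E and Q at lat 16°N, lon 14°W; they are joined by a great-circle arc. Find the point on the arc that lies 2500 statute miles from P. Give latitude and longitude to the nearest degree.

Convert each endpoint to a unit vector on the sphere (x = cos φ cos λ, y = cos φ sin λ, z = sin φ).
The central angle between the endpoints is δ = arccos(p₁·p₂) ≈ 1.796 rad (102.9°). The total great-circle distance is δ·R ≈ 1.796 × 3959 ≈ 7111 mi, so the target fraction is f = 2500/7111 ≈ 0.352.
Interpolate at f ≈ 0.352 with slerp weights a = sin((1−f)δ)/sin δ ≈ 0.943, b = sin(fδ)/sin δ ≈ 0.606.
p = a·p₁ + b·p₂ ≈ (0.666, 0.098, -0.739); φ = arcsin(p_z) ≈ -47.65°, λ = atan2(p_y, p_x) ≈ 8.39°.

≈ lat 48°S, lon 8°E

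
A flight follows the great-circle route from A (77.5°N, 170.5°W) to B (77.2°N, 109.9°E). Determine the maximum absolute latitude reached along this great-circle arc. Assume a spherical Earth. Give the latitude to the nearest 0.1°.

≈ 80.2°N

The great circle lies in the plane with unit normal n̂ = (p₁ × p₂)/|p₁ × p₂|.
Here n̂_z ≈ -0.170; the vertex latitude is φ_max = arccos|n̂_z| ≈ 80.2°.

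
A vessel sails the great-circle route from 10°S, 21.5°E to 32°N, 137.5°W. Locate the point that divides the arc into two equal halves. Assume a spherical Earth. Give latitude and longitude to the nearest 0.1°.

≈ 44.7°N, 36.1°W

Convert each endpoint to a unit vector on the sphere (x = cos φ cos λ, y = cos φ sin λ, z = sin φ).
The central angle between the endpoints is δ = arccos(p₁·p₂) ≈ 2.629 rad (150.7°).
Interpolate at f = 1/2 with slerp weights a = sin((1−f)δ)/sin δ ≈ 1.974, b = sin(fδ)/sin δ ≈ 1.974.
p = a·p₁ + b·p₂ ≈ (0.575, -0.419, 0.703); φ = arcsin(p_z) ≈ 44.70°, λ = atan2(p_y, p_x) ≈ -36.07°.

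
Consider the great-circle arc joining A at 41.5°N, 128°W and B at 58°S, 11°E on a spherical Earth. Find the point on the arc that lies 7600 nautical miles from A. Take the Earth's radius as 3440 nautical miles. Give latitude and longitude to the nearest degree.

≈ 56°S, 32°W

Convert each endpoint to a unit vector on the sphere (x = cos φ cos λ, y = cos φ sin λ, z = sin φ).
The central angle between the endpoints is δ = arccos(p₁·p₂) ≈ 2.609 rad (149.5°). The total great-circle distance is δ·R ≈ 2.609 × 3440 ≈ 8975 nmi, so the target fraction is f = 7600/8975 ≈ 0.847.
Interpolate at f ≈ 0.847 with slerp weights a = sin((1−f)δ)/sin δ ≈ 0.766, b = sin(fδ)/sin δ ≈ 1.581.
p = a·p₁ + b·p₂ ≈ (0.469, -0.292, -0.833); φ = arcsin(p_z) ≈ -56.44°, λ = atan2(p_y, p_x) ≈ -31.92°.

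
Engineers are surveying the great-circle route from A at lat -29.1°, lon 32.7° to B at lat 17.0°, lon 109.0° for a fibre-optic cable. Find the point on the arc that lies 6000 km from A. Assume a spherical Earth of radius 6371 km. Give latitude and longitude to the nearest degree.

≈ lat -2°, lon 82°

Convert each endpoint to a unit vector on the sphere (x = cos φ cos λ, y = cos φ sin λ, z = sin φ).
The central angle between the endpoints is δ = arccos(p₁·p₂) ≈ 1.515 rad (86.8°). The total great-circle distance is δ·R ≈ 1.515 × 6371 ≈ 9652 km, so the target fraction is f = 6000/9652 ≈ 0.622.
Interpolate at f ≈ 0.622 with slerp weights a = sin((1−f)δ)/sin δ ≈ 0.543, b = sin(fδ)/sin δ ≈ 0.810.
p = a·p₁ + b·p₂ ≈ (0.147, 0.989, -0.027); φ = arcsin(p_z) ≈ -1.57°, λ = atan2(p_y, p_x) ≈ 81.53°.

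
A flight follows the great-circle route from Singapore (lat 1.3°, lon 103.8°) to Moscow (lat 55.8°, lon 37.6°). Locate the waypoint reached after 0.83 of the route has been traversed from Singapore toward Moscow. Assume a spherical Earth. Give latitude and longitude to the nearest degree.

≈ lat 50°, lon 57°

From cos δ = sin φ₁ sin φ₂ + cos φ₁ cos φ₂ cos Δλ, the central angle is δ ≈ 1.323 rad (75.8°).
Interpolate at f = 0.83 with slerp weights a = sin((1−f)δ)/sin δ ≈ 0.230, b = sin(fδ)/sin δ ≈ 0.918.
p = a·p₁ + b·p₂ ≈ (0.354, 0.538, 0.765); φ = arcsin(p_z) ≈ 49.89°, λ = atan2(p_y, p_x) ≈ 56.66°.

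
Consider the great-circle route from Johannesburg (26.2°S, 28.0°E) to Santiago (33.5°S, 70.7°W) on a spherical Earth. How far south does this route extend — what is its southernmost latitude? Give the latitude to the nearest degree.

The great circle lies in the plane with unit normal n̂ = (p₁ × p₂)/|p₁ × p₂|.
Here n̂_z ≈ -0.746; the vertex latitude is φ_max = arccos|n̂_z| ≈ 41.8°.

≈ 42°S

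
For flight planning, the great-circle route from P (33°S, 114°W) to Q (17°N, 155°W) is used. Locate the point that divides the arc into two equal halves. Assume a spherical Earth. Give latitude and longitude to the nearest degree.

≈ (9°S, 136°W)

Convert each endpoint to a unit vector on the sphere (x = cos φ cos λ, y = cos φ sin λ, z = sin φ).
The central angle between the endpoints is δ = arccos(p₁·p₂) ≈ 1.108 rad (63.5°).
Interpolate at f = 1/2 with slerp weights a = sin((1−f)δ)/sin δ ≈ 0.588, b = sin(fδ)/sin δ ≈ 0.588.
p = a·p₁ + b·p₂ ≈ (-0.710, -0.688, -0.148); φ = arcsin(p_z) ≈ -8.53°, λ = atan2(p_y, p_x) ≈ -135.90°.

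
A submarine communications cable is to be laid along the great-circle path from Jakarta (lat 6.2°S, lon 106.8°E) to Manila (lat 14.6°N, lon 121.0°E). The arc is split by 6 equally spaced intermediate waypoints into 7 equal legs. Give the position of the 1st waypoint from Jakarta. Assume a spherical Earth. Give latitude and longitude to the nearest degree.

≈ lat 3°S, lon 109°E

Write both endpoints as unit vectors p₁, p₂ with components (cos φ cos λ, cos φ sin λ, sin φ).
The central angle between the endpoints is δ = arccos(p₁·p₂) ≈ 0.438 rad (25.1°).
Interpolate at f = 1/7 with slerp weights a = sin((1−f)δ)/sin δ ≈ 0.865, b = sin(fδ)/sin δ ≈ 0.147.
p = a·p₁ + b·p₂ ≈ (-0.322, 0.945, -0.056); φ = arcsin(p_z) ≈ -3.22°, λ = atan2(p_y, p_x) ≈ 108.81°.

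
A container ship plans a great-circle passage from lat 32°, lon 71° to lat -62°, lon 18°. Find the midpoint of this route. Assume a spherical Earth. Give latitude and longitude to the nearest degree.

≈ lat -17°, lon 53°

Convert each endpoint to a unit vector on the sphere (x = cos φ cos λ, y = cos φ sin λ, z = sin φ).
The central angle between the endpoints is δ = arccos(p₁·p₂) ≈ 1.801 rad (103.2°).
Interpolate at f = 1/2 with slerp weights a = sin((1−f)δ)/sin δ ≈ 0.805, b = sin(fδ)/sin δ ≈ 0.805.
p = a·p₁ + b·p₂ ≈ (0.582, 0.762, -0.284); φ = arcsin(p_z) ≈ -16.51°, λ = atan2(p_y, p_x) ≈ 52.65°.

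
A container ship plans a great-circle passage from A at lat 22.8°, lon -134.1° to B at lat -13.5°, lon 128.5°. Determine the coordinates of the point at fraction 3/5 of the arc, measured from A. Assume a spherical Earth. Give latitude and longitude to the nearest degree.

Convert each endpoint to a unit vector on the sphere (x = cos φ cos λ, y = cos φ sin λ, z = sin φ).
The central angle between the endpoints is δ = arccos(p₁·p₂) ≈ 1.778 rad (101.9°).
Interpolate at f = 3/5 with slerp weights a = sin((1−f)δ)/sin δ ≈ 0.667, b = sin(fδ)/sin δ ≈ 0.895.
p = a·p₁ + b·p₂ ≈ (-0.970, 0.239, 0.050); φ = arcsin(p_z) ≈ 2.84°, λ = atan2(p_y, p_x) ≈ 166.13°.

≈ lat 3°, lon 166°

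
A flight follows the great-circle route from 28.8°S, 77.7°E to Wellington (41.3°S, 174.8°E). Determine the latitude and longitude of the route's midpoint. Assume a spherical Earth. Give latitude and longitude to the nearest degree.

≈ 47°S, 121°E

Write both endpoints as unit vectors p₁, p₂ with components (cos φ cos λ, cos φ sin λ, sin φ).
The central angle between the endpoints is δ = arccos(p₁·p₂) ≈ 1.332 rad (76.3°).
Interpolate at f = 1/2 with slerp weights a = sin((1−f)δ)/sin δ ≈ 0.636, b = sin(fδ)/sin δ ≈ 0.636.
p = a·p₁ + b·p₂ ≈ (-0.357, 0.588, -0.726); φ = arcsin(p_z) ≈ -46.55°, λ = atan2(p_y, p_x) ≈ 121.28°.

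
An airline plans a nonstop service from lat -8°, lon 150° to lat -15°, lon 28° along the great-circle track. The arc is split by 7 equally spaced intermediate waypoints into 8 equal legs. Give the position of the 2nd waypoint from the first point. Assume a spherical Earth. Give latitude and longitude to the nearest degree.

≈ lat -18°, lon 121°

From cos δ = sin φ₁ sin φ₂ + cos φ₁ cos φ₂ cos Δλ, the central angle is δ ≈ 2.061 rad (118.1°).
Interpolate at f = 2/8 with slerp weights a = sin((1−f)δ)/sin δ ≈ 1.133, b = sin(fδ)/sin δ ≈ 0.559.
p = a·p₁ + b·p₂ ≈ (-0.495, 0.814, -0.302); φ = arcsin(p_z) ≈ -17.59°, λ = atan2(p_y, p_x) ≈ 121.31°.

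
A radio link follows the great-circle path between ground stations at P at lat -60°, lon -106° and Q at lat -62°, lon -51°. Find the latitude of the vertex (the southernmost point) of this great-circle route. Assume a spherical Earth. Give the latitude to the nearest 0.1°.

≈ -63.9°

The great circle lies in the plane with unit normal n̂ = (p₁ × p₂)/|p₁ × p₂|.
Here n̂_z ≈ +0.440; the vertex latitude is φ_max = arccos|n̂_z| ≈ 63.9°.
Check via Clairaut: cos φ_max = |cos φ₁| · sin C = cos(60.0°)·sin(118.4°) ≈ 0.440, again giving ≈ 63.9°.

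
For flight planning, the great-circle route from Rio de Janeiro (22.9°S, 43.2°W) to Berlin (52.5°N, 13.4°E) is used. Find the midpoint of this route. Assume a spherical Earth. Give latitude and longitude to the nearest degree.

From cos δ = sin φ₁ sin φ₂ + cos φ₁ cos φ₂ cos Δλ, the central angle is δ ≈ 1.571 rad (90.0°).
Interpolate at f = 1/2 with slerp weights a = sin((1−f)δ)/sin δ ≈ 0.707, b = sin(fδ)/sin δ ≈ 0.707.
p = a·p₁ + b·p₂ ≈ (0.894, -0.346, 0.286); φ = arcsin(p_z) ≈ 16.61°, λ = atan2(p_y, p_x) ≈ -21.17°.

≈ (17°N, 21°W)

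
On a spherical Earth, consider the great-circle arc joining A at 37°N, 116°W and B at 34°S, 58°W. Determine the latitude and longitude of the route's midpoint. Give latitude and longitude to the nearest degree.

≈ 2°N, 86°W

The haversine formula gives a central angle δ ≈ 1.556 rad (89.2°) between the endpoints.
Interpolate at f = 1/2 with slerp weights a = sin((1−f)δ)/sin δ ≈ 0.702, b = sin(fδ)/sin δ ≈ 0.702.
p = a·p₁ + b·p₂ ≈ (0.063, -0.998, 0.030); φ = arcsin(p_z) ≈ 1.71°, λ = atan2(p_y, p_x) ≈ -86.41°.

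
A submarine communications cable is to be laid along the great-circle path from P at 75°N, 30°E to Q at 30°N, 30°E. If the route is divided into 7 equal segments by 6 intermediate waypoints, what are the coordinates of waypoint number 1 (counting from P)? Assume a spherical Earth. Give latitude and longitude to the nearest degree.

The haversine formula gives a central angle δ ≈ 0.785 rad (45.0°) between the endpoints.
Interpolate at f = 1/7 with slerp weights a = sin((1−f)δ)/sin δ ≈ 0.882, b = sin(fδ)/sin δ ≈ 0.158.
p = a·p₁ + b·p₂ ≈ (0.316, 0.183, 0.931); φ = arcsin(p_z) ≈ 68.57°, λ = atan2(p_y, p_x) ≈ 30.00°.

≈ 69°N, 30°E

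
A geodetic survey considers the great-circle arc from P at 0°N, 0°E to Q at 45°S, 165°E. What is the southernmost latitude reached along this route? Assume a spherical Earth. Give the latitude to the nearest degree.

≈ 75°S

The great circle lies in the plane with unit normal n̂ = (p₁ × p₂)/|p₁ × p₂|.
Here n̂_z ≈ +0.251; the vertex latitude is φ_max = arccos|n̂_z| ≈ 75.5°.
Check via Clairaut: cos φ_max = |cos φ₁| · sin C = cos(0.0°)·sin(165.5°) ≈ 0.251, again giving ≈ 75.5°.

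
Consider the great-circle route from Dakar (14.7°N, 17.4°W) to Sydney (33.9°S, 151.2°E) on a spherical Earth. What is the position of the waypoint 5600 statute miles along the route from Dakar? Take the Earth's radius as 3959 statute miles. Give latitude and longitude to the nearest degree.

Convert each endpoint to a unit vector on the sphere (x = cos φ cos λ, y = cos φ sin λ, z = sin φ).
The central angle between the endpoints is δ = arccos(p₁·p₂) ≈ 2.761 rad (158.2°). The total great-circle distance is δ·R ≈ 2.761 × 3959 ≈ 10932 mi, so the target fraction is f = 5600/10932 ≈ 0.512.
Interpolate at f ≈ 0.512 with slerp weights a = sin((1−f)δ)/sin δ ≈ 2.626, b = sin(fδ)/sin δ ≈ 2.661.
p = a·p₁ + b·p₂ ≈ (0.489, 0.304, -0.818); φ = arcsin(p_z) ≈ -54.85°, λ = atan2(p_y, p_x) ≈ 31.90°.

≈ 55°S, 32°E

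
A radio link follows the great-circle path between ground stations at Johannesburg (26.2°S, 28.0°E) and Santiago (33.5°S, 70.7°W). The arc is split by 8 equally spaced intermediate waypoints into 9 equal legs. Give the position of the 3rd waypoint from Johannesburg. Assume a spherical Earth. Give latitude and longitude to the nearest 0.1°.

The haversine formula gives a central angle δ ≈ 1.440 rad (82.5°) between the endpoints.
Interpolate at f = 3/9 with slerp weights a = sin((1−f)δ)/sin δ ≈ 0.826, b = sin(fδ)/sin δ ≈ 0.466.
p = a·p₁ + b·p₂ ≈ (0.783, -0.019, -0.622); φ = arcsin(p_z) ≈ -38.45°, λ = atan2(p_y, p_x) ≈ -1.35°.

≈ 38.5°S, 1.4°W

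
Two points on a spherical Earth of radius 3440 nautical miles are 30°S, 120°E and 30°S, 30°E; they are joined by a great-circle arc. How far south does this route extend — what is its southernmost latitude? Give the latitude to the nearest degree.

The great circle lies in the plane with unit normal n̂ = (p₁ × p₂)/|p₁ × p₂|.
Here n̂_z ≈ -0.775; the vertex latitude is φ_max = arccos|n̂_z| ≈ 39.2°.

≈ 39°S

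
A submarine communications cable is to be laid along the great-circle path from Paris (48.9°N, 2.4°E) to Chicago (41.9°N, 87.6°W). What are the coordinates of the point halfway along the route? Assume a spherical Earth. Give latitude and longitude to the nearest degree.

≈ 55°N, 46°W

The haversine formula gives a central angle δ ≈ 1.043 rad (59.8°) between the endpoints.
Interpolate at f = 1/2 with slerp weights a = sin((1−f)δ)/sin δ ≈ 0.577, b = sin(fδ)/sin δ ≈ 0.577.
p = a·p₁ + b·p₂ ≈ (0.397, -0.413, 0.820); φ = arcsin(p_z) ≈ 55.06°, λ = atan2(p_y, p_x) ≈ -46.15°.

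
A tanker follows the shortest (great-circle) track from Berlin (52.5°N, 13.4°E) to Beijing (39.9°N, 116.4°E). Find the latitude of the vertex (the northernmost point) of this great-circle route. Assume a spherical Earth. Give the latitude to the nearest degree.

≈ 60°N

The great circle lies in the plane with unit normal n̂ = (p₁ × p₂)/|p₁ × p₂|.
Here n̂_z ≈ +0.497; the vertex latitude is φ_max = arccos|n̂_z| ≈ 60.2°.
Check via Clairaut: cos φ_max = |cos φ₁| · sin C = cos(52.5°)·sin(54.8°) ≈ 0.497, again giving ≈ 60.2°.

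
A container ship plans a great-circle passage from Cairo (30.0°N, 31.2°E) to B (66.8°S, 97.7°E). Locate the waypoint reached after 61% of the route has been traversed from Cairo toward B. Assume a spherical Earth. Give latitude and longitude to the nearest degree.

≈ (32°S, 56°E)

Write both endpoints as unit vectors p₁, p₂ with components (cos φ cos λ, cos φ sin λ, sin φ).
The central angle between the endpoints is δ = arccos(p₁·p₂) ≈ 1.900 rad (108.9°).
Interpolate at f = 0.61 with slerp weights a = sin((1−f)δ)/sin δ ≈ 0.713, b = sin(fδ)/sin δ ≈ 0.969.
p = a·p₁ + b·p₂ ≈ (0.477, 0.698, -0.533); φ = arcsin(p_z) ≈ -32.24°, λ = atan2(p_y, p_x) ≈ 55.64°.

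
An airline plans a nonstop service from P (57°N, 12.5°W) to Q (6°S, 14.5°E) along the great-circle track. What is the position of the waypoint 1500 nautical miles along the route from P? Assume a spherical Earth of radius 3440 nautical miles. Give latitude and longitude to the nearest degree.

Convert each endpoint to a unit vector on the sphere (x = cos φ cos λ, y = cos φ sin λ, z = sin φ).
The central angle between the endpoints is δ = arccos(p₁·p₂) ≈ 1.165 rad (66.7°). The total great-circle distance is δ·R ≈ 1.165 × 3440 ≈ 4007 nmi, so the target fraction is f = 1500/4007 ≈ 0.374.
Interpolate at f ≈ 0.374 with slerp weights a = sin((1−f)δ)/sin δ ≈ 0.725, b = sin(fδ)/sin δ ≈ 0.460.
p = a·p₁ + b·p₂ ≈ (0.828, 0.029, 0.560); φ = arcsin(p_z) ≈ 34.05°, λ = atan2(p_y, p_x) ≈ 2.01°.

≈ (34°N, 2°E)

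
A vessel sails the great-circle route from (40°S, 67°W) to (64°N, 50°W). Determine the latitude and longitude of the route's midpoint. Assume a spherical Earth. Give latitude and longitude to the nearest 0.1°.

≈ (12.1°N, 60.8°W)

Write both endpoints as unit vectors p₁, p₂ with components (cos φ cos λ, cos φ sin λ, sin φ).
The central angle between the endpoints is δ = arccos(p₁·p₂) ≈ 1.830 rad (104.9°).
Interpolate at f = 1/2 with slerp weights a = sin((1−f)δ)/sin δ ≈ 0.820, b = sin(fδ)/sin δ ≈ 0.820.
p = a·p₁ + b·p₂ ≈ (0.477, -0.854, 0.210); φ = arcsin(p_z) ≈ 12.12°, λ = atan2(p_y, p_x) ≈ -60.83°.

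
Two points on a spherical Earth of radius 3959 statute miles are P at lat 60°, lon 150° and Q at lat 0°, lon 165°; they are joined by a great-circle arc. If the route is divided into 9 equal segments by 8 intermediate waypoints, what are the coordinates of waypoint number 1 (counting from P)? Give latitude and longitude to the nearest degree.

≈ lat 53°, lon 153°

The haversine formula gives a central angle δ ≈ 1.067 rad (61.1°) between the endpoints.
Interpolate at f = 1/9 with slerp weights a = sin((1−f)δ)/sin δ ≈ 0.928, b = sin(fδ)/sin δ ≈ 0.135.
p = a·p₁ + b·p₂ ≈ (-0.532, 0.267, 0.803); φ = arcsin(p_z) ≈ 53.46°, λ = atan2(p_y, p_x) ≈ 153.37°.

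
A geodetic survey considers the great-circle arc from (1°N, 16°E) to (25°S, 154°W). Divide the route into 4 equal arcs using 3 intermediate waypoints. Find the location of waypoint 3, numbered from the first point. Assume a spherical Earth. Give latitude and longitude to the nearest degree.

≈ (58°S, 126°W)

Convert each endpoint to a unit vector on the sphere (x = cos φ cos λ, y = cos φ sin λ, z = sin φ).
The central angle between the endpoints is δ = arccos(p₁·p₂) ≈ 2.690 rad (154.1°).
Interpolate at f = 3/4 with slerp weights a = sin((1−f)δ)/sin δ ≈ 1.428, b = sin(fδ)/sin δ ≈ 2.067.
p = a·p₁ + b·p₂ ≈ (-0.311, -0.428, -0.849); φ = arcsin(p_z) ≈ -58.06°, λ = atan2(p_y, p_x) ≈ -126.06°.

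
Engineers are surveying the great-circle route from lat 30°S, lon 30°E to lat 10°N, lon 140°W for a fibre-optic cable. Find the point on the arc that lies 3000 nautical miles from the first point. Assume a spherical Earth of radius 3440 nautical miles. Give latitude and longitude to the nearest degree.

≈ lat 66°S, lon 28°W

The haversine formula gives a central angle δ ≈ 2.756 rad (157.9°) between the endpoints. The total great-circle distance is δ·R ≈ 2.756 × 3440 ≈ 9482 nmi, so the target fraction is f = 3000/9482 ≈ 0.316.
Interpolate at f ≈ 0.316 with slerp weights a = sin((1−f)δ)/sin δ ≈ 2.532, b = sin(fδ)/sin δ ≈ 2.038.
p = a·p₁ + b·p₂ ≈ (0.361, -0.194, -0.912); φ = arcsin(p_z) ≈ -65.79°, λ = atan2(p_y, p_x) ≈ -28.19°.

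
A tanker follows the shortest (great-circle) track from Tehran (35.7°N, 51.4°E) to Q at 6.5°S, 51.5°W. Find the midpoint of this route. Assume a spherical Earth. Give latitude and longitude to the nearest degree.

≈ 23°N, 7°W

Convert each endpoint to a unit vector on the sphere (x = cos φ cos λ, y = cos φ sin λ, z = sin φ).
The central angle between the endpoints is δ = arccos(p₁·p₂) ≈ 1.820 rad (104.3°).
Interpolate at f = 1/2 with slerp weights a = sin((1−f)δ)/sin δ ≈ 0.814, b = sin(fδ)/sin δ ≈ 0.814.
p = a·p₁ + b·p₂ ≈ (0.916, -0.116, 0.383); φ = arcsin(p_z) ≈ 22.52°, λ = atan2(p_y, p_x) ≈ -7.24°.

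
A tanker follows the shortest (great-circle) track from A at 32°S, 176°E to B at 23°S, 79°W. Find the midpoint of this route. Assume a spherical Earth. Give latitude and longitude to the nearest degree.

≈ 40°S, 128°W

Convert each endpoint to a unit vector on the sphere (x = cos φ cos λ, y = cos φ sin λ, z = sin φ).
The central angle between the endpoints is δ = arccos(p₁·p₂) ≈ 1.566 rad (89.7°).
Interpolate at f = 1/2 with slerp weights a = sin((1−f)δ)/sin δ ≈ 0.705, b = sin(fδ)/sin δ ≈ 0.705.
p = a·p₁ + b·p₂ ≈ (-0.473, -0.596, -0.649); φ = arcsin(p_z) ≈ -40.49°, λ = atan2(p_y, p_x) ≈ -128.44°.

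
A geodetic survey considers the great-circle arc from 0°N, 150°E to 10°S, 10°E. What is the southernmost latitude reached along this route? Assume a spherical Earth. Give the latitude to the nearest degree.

≈ 15°S

The great circle lies in the plane with unit normal n̂ = (p₁ × p₂)/|p₁ × p₂|.
Here n̂_z ≈ -0.964; the vertex latitude is φ_max = arccos|n̂_z| ≈ 15.3°.
Check via Clairaut: cos φ_max = |cos φ₁| · sin C = cos(0.0°)·sin(105.3°) ≈ 0.964, again giving ≈ 15.3°.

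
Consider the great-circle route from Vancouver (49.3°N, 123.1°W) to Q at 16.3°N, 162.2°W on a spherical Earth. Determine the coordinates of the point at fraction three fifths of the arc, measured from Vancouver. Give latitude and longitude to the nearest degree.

≈ 31°N, 150°W

The haversine formula gives a central angle δ ≈ 0.797 rad (45.7°) between the endpoints.
Interpolate at f = 3/5 with slerp weights a = sin((1−f)δ)/sin δ ≈ 0.438, b = sin(fδ)/sin δ ≈ 0.643.
p = a·p₁ + b·p₂ ≈ (-0.744, -0.428, 0.513); φ = arcsin(p_z) ≈ 30.85°, λ = atan2(p_y, p_x) ≈ -150.08°.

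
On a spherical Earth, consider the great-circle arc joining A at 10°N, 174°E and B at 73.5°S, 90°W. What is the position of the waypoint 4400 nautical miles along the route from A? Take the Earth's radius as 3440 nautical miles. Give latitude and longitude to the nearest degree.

≈ 59°S, 154°W

Write both endpoints as unit vectors p₁, p₂ with components (cos φ cos λ, cos φ sin λ, sin φ).
The central angle between the endpoints is δ = arccos(p₁·p₂) ≈ 1.768 rad (101.3°). The total great-circle distance is δ·R ≈ 1.768 × 3440 ≈ 6081 nmi, so the target fraction is f = 4400/6081 ≈ 0.724.
Interpolate at f ≈ 0.724 with slerp weights a = sin((1−f)δ)/sin δ ≈ 0.479, b = sin(fδ)/sin δ ≈ 0.977.
p = a·p₁ + b·p₂ ≈ (-0.469, -0.228, -0.853); φ = arcsin(p_z) ≈ -58.57°, λ = atan2(p_y, p_x) ≈ -154.06°.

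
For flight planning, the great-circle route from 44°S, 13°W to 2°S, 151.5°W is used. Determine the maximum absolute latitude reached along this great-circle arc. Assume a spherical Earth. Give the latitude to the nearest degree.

≈ 56°S

The great circle lies in the plane with unit normal n̂ = (p₁ × p₂)/|p₁ × p₂|.
Here n̂_z ≈ -0.555; the vertex latitude is φ_max = arccos|n̂_z| ≈ 56.3°.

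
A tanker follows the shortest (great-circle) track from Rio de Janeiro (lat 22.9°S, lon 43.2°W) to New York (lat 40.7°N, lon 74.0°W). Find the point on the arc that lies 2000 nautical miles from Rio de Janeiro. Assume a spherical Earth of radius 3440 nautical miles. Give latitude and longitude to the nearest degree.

≈ lat 8°N, lon 56°W

The haversine formula gives a central angle δ ≈ 1.217 rad (69.7°) between the endpoints. The total great-circle distance is δ·R ≈ 1.217 × 3440 ≈ 4188 nmi, so the target fraction is f = 2000/4188 ≈ 0.478.
Interpolate at f ≈ 0.478 with slerp weights a = sin((1−f)δ)/sin δ ≈ 0.633, b = sin(fδ)/sin δ ≈ 0.585.
p = a·p₁ + b·p₂ ≈ (0.547, -0.826, 0.135); φ = arcsin(p_z) ≈ 7.78°, λ = atan2(p_y, p_x) ≈ -56.46°.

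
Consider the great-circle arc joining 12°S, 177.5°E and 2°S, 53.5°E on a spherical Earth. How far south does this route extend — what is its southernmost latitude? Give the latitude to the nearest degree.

≈ 16°S

The great circle lies in the plane with unit normal n̂ = (p₁ × p₂)/|p₁ × p₂|.
Here n̂_z ≈ -0.962; the vertex latitude is φ_max = arccos|n̂_z| ≈ 15.8°.
Check via Clairaut: cos φ_max = |cos φ₁| · sin C = cos(12.0°)·sin(100.3°) ≈ 0.962, again giving ≈ 15.8°.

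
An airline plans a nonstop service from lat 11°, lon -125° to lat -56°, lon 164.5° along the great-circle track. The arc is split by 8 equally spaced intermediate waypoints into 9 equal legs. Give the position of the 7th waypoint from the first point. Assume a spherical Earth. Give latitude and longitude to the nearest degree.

Write both endpoints as unit vectors p₁, p₂ with components (cos φ cos λ, cos φ sin λ, sin φ).
The central angle between the endpoints is δ = arccos(p₁·p₂) ≈ 1.546 rad (88.6°).
Interpolate at f = 7/9 with slerp weights a = sin((1−f)δ)/sin δ ≈ 0.337, b = sin(fδ)/sin δ ≈ 0.933.
p = a·p₁ + b·p₂ ≈ (-0.693, -0.131, -0.709); φ = arcsin(p_z) ≈ -45.18°, λ = atan2(p_y, p_x) ≈ -169.25°.

≈ lat -45°, lon -169°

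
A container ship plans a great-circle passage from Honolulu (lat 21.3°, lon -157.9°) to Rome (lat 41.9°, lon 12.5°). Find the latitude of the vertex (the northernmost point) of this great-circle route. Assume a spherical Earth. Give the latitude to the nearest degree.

≈ 83°

The great circle lies in the plane with unit normal n̂ = (p₁ × p₂)/|p₁ × p₂|.
Here n̂_z ≈ +0.129; the vertex latitude is φ_max = arccos|n̂_z| ≈ 82.6°.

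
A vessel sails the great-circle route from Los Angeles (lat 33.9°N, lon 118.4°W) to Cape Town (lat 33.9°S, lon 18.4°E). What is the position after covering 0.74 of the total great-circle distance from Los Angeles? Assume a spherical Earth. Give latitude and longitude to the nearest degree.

≈ lat 19°S, lon 21°W

Write both endpoints as unit vectors p₁, p₂ with components (cos φ cos λ, cos φ sin λ, sin φ).
The central angle between the endpoints is δ = arccos(p₁·p₂) ≈ 2.521 rad (144.4°).
Interpolate at f = 0.74 with slerp weights a = sin((1−f)δ)/sin δ ≈ 1.047, b = sin(fδ)/sin δ ≈ 1.645.
p = a·p₁ + b·p₂ ≈ (0.882, -0.334, -0.333); φ = arcsin(p_z) ≈ -19.46°, λ = atan2(p_y, p_x) ≈ -20.73°.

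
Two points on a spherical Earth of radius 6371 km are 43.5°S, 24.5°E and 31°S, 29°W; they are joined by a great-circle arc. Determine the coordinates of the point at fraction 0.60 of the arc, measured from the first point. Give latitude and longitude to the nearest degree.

≈ 39°S, 10°W

From cos δ = sin φ₁ sin φ₂ + cos φ₁ cos φ₂ cos Δλ, the central angle is δ ≈ 0.761 rad (43.6°).
Interpolate at f = 0.60 with slerp weights a = sin((1−f)δ)/sin δ ≈ 0.435, b = sin(fδ)/sin δ ≈ 0.639.
p = a·p₁ + b·p₂ ≈ (0.766, -0.135, -0.628); φ = arcsin(p_z) ≈ -38.93°, λ = atan2(p_y, p_x) ≈ -9.99°.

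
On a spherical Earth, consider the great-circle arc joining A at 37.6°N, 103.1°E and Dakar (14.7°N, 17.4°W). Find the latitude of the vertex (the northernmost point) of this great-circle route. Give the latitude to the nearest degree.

The great circle lies in the plane with unit normal n̂ = (p₁ × p₂)/|p₁ × p₂|.
Here n̂_z ≈ -0.679; the vertex latitude is φ_max = arccos|n̂_z| ≈ 47.2°.
Check via Clairaut: cos φ_max = |cos φ₁| · sin C = cos(37.6°)·sin(59.0°) ≈ 0.679, again giving ≈ 47.2°.

≈ 47°N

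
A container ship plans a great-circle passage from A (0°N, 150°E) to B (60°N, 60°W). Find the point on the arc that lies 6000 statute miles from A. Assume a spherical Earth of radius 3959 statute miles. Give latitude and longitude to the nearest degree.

Write both endpoints as unit vectors p₁, p₂ with components (cos φ cos λ, cos φ sin λ, sin φ).
The central angle between the endpoints is δ = arccos(p₁·p₂) ≈ 2.019 rad (115.7°). The total great-circle distance is δ·R ≈ 2.019 × 3959 ≈ 7992 mi, so the target fraction is f = 6000/7992 ≈ 0.751.
Interpolate at f ≈ 0.751 with slerp weights a = sin((1−f)δ)/sin δ ≈ 0.535, b = sin(fδ)/sin δ ≈ 1.108.
p = a·p₁ + b·p₂ ≈ (-0.186, -0.212, 0.959); φ = arcsin(p_z) ≈ 73.60°, λ = atan2(p_y, p_x) ≈ -131.28°.

≈ (74°N, 131°W)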